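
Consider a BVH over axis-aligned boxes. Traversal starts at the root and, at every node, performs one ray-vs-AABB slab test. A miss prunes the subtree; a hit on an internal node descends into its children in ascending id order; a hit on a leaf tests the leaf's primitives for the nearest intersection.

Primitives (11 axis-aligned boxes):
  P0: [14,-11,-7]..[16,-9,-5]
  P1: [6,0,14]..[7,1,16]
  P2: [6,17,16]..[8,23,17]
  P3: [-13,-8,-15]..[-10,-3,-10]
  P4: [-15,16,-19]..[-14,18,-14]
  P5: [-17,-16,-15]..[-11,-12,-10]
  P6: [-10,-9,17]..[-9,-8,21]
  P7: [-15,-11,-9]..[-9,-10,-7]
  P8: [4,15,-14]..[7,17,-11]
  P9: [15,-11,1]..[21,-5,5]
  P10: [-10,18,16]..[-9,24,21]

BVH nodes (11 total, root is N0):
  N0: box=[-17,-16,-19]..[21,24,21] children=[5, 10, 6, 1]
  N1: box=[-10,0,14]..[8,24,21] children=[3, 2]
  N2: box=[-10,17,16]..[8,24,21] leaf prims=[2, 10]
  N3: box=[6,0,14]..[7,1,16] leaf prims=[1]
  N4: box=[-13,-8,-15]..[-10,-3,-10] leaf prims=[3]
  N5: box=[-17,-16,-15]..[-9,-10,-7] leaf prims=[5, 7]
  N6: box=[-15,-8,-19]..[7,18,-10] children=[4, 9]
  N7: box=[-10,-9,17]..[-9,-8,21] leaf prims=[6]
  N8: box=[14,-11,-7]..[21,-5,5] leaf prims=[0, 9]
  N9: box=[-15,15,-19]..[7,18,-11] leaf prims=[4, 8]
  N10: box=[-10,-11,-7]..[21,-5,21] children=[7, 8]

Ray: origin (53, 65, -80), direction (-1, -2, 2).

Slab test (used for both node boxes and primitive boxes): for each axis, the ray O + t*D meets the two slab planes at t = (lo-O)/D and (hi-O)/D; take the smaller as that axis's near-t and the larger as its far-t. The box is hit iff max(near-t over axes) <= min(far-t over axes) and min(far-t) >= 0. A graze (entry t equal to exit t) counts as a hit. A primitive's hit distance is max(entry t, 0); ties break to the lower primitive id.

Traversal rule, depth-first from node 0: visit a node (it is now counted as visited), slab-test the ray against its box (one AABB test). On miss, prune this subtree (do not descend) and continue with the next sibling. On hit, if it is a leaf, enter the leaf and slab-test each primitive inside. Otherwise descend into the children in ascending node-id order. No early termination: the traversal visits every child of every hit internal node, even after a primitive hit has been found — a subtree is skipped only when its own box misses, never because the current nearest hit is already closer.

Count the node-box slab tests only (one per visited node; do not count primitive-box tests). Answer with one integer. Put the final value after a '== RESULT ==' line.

Walk:
N0 x:[32,70] y:[41/2,81/2] z:[61/2,101/2] -> hit [32,81/2], descend [1, 5, 6, 10]
  N1 x:[45,63] y:[41/2,65/2] z:[47,101/2] -> miss, prune
  N5 x:[62,70] y:[75/2,81/2] z:[65/2,73/2] -> miss, prune
  N6 x:[46,68] y:[47/2,73/2] z:[61/2,35] -> miss, prune
  N10 x:[32,63] y:[35,38] z:[73/2,101/2] -> hit [73/2,38], descend [7, 8]
    N7 x:[62,63] y:[73/2,37] z:[97/2,101/2] -> miss, prune
    N8 x:[32,39] y:[35,38] z:[73/2,85/2] -> hit [73/2,38] leaf, test {P0@t=37, P9(miss)}

order=[0, 1, 5, 6, 10, 7, 8]  |boxes|=7  |leaves|=1  hit=P0

== RESULT ==
7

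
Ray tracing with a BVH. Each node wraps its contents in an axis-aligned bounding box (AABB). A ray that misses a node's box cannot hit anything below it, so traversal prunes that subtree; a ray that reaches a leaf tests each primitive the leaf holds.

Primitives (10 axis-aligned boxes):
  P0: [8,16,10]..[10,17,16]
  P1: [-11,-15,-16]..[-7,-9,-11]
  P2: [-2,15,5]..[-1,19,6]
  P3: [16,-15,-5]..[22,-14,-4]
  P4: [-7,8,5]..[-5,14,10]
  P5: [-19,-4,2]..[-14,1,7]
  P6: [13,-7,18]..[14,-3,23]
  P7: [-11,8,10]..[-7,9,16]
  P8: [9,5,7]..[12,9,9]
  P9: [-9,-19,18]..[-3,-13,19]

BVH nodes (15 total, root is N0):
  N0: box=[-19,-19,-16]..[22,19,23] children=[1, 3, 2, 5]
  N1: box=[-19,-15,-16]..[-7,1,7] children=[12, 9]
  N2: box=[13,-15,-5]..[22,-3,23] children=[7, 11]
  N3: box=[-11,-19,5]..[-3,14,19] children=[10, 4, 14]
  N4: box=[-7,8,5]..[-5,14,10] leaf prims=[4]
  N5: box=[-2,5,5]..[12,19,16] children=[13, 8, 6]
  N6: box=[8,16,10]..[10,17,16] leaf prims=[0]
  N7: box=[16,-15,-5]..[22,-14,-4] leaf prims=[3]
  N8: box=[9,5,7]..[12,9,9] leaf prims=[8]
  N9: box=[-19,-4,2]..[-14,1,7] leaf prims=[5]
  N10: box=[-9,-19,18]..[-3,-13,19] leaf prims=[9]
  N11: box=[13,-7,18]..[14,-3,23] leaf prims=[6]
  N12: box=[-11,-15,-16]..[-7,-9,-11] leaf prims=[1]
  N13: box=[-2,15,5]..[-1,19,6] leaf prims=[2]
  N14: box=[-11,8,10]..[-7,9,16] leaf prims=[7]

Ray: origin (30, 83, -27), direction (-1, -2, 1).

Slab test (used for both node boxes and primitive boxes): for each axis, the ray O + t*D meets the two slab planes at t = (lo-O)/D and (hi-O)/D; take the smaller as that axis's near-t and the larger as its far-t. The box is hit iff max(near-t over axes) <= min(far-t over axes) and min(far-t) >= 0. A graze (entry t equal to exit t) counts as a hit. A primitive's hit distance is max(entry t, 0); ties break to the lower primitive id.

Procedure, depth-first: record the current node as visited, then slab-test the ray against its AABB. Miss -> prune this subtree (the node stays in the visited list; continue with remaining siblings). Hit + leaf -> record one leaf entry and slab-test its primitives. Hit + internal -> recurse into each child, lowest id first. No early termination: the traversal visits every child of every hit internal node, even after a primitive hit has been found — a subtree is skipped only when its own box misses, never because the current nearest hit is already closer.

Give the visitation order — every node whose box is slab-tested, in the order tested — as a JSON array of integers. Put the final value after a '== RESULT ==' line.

Trace the traversal:
N0 x:[8,49] y:[32,51] z:[11,50] -> hit [32,49], descend [1, 2, 3, 5]
  N1 x:[37,49] y:[41,49] z:[11,34] -> miss, prune
  N2 x:[8,17] y:[43,49] z:[22,50] -> miss, prune
  N3 x:[33,41] y:[69/2,51] z:[32,46] -> hit [69/2,41], descend [4, 10, 14]
    N4 x:[35,37] y:[69/2,75/2] z:[32,37] -> hit [35,37] leaf, test {P4@t=35}
    N10 x:[33,39] y:[48,51] z:[45,46] -> miss, prune
    N14 x:[37,41] y:[37,75/2] z:[37,43] -> hit [37,75/2] leaf, test {P7@t=37}
  N5 x:[18,32] y:[32,39] z:[32,43] -> hit [32,32], descend [6, 8, 13]
    N6 x:[20,22] y:[33,67/2] z:[37,43] -> miss, prune
    N8 x:[18,21] y:[37,39] z:[34,36] -> miss, prune
    N13 x:[31,32] y:[32,34] z:[32,33] -> hit [32,32] leaf, test {P2@t=32}

order=[0, 1, 2, 3, 4, 10, 14, 5, 6, 8, 13]  |boxes|=11  |leaves|=3  hit=P2

== RESULT ==
[0, 1, 2, 3, 4, 10, 14, 5, 6, 8, 13]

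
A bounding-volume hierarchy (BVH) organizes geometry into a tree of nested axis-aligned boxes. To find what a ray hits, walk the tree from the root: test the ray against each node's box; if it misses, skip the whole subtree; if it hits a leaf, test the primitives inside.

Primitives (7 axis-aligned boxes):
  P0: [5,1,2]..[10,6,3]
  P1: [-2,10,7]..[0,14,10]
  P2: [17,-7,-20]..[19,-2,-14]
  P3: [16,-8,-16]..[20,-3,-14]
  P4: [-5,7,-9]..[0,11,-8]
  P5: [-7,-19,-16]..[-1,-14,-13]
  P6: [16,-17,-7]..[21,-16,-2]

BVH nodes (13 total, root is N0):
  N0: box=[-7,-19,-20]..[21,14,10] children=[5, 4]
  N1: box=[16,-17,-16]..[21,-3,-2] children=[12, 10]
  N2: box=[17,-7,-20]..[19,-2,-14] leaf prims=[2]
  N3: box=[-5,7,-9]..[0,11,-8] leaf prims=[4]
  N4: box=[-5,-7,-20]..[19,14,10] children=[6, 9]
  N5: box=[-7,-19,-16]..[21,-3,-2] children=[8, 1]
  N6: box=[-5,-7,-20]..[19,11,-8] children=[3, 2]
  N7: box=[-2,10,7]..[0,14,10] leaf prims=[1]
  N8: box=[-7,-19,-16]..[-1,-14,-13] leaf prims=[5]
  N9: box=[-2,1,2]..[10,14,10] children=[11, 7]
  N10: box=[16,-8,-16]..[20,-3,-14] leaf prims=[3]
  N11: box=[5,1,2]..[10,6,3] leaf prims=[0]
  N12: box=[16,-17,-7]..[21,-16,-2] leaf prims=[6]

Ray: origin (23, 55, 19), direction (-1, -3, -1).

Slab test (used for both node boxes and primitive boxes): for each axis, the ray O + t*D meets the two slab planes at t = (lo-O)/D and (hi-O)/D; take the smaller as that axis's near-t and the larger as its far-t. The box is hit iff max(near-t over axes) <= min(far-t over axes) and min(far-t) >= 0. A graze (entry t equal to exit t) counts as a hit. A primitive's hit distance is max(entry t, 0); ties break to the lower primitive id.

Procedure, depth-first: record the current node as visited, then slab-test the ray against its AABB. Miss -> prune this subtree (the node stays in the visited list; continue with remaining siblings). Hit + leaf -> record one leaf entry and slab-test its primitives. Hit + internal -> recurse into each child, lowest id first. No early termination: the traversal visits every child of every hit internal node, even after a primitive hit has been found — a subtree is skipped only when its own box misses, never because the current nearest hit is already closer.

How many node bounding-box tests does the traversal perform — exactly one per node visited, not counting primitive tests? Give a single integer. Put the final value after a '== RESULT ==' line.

Traverse from the root:
N0 x:[2,30] y:[41/3,74/3] z:[9,39] -> hit [41/3,74/3], descend [4, 5]
  N4 x:[4,28] y:[41/3,62/3] z:[9,39] -> hit [41/3,62/3], descend [6, 9]
    N6 x:[4,28] y:[44/3,62/3] z:[27,39] -> miss, prune
    N9 x:[13,25] y:[41/3,18] z:[9,17] -> hit [41/3,17], descend [7, 11]
      N7 x:[23,25] y:[41/3,15] z:[9,12] -> miss, prune
      N11 x:[13,18] y:[49/3,18] z:[16,17] -> hit [49/3,17] leaf, test {P0@t=49/3}
  N5 x:[2,30] y:[58/3,74/3] z:[21,35] -> hit [21,74/3], descend [1, 8]
    N1 x:[2,7] y:[58/3,24] z:[21,35] -> miss, prune
    N8 x:[24,30] y:[23,74/3] z:[32,35] -> miss, prune

Summary -> nodes [0, 4, 6, 9, 7, 11, 5, 1, 8]; box-tests=9; leaf-entries=1; first=P0

== RESULT ==
9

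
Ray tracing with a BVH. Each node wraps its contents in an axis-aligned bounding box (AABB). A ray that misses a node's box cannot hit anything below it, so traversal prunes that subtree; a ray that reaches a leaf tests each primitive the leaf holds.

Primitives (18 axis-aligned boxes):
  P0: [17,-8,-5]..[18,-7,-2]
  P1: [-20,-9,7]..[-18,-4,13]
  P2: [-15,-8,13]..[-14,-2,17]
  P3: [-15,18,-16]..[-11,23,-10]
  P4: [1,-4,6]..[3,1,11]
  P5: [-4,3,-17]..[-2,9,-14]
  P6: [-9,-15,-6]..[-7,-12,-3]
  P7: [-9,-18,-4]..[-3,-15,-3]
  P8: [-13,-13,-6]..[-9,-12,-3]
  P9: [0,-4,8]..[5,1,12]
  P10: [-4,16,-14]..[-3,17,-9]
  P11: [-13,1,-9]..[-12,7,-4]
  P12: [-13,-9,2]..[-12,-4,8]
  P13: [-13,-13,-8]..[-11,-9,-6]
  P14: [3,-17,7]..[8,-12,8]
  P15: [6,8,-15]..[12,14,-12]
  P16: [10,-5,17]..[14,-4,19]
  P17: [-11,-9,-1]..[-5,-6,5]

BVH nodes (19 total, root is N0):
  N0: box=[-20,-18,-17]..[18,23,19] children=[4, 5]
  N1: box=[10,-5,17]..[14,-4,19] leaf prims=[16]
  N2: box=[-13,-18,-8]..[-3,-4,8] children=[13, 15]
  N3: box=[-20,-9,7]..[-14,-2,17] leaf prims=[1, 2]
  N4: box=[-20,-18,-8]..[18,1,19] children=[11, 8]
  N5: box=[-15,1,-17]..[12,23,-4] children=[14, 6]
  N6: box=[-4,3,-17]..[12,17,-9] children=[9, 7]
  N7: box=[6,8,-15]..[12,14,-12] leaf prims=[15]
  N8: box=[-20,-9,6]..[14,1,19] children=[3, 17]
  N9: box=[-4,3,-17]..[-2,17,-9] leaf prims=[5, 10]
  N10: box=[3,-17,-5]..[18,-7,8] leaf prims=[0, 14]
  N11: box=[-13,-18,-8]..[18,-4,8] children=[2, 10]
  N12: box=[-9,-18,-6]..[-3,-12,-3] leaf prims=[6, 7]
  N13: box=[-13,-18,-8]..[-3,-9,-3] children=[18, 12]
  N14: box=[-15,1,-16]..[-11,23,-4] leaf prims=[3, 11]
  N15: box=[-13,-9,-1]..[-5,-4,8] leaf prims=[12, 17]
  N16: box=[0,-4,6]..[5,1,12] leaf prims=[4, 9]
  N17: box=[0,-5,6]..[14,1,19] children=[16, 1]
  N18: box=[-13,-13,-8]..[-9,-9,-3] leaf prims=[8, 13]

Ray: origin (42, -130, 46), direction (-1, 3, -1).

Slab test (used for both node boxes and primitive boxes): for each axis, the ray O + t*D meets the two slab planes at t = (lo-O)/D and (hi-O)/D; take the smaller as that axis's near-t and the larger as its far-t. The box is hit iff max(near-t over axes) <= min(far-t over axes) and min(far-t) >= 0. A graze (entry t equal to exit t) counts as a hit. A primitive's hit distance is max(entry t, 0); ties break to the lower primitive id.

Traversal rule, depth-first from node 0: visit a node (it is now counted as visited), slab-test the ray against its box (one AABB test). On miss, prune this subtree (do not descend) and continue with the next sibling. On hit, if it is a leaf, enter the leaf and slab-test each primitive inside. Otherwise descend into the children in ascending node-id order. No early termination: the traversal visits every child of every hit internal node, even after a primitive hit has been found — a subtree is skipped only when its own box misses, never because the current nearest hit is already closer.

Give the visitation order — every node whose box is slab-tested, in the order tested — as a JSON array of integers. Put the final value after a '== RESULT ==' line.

Traverse from the root:
N0 x:[24,62] y:[112/3,51] z:[27,63] -> hit [112/3,51], descend [4, 5]
  N4 x:[24,62] y:[112/3,131/3] z:[27,54] -> hit [112/3,131/3], descend [8, 11]
    N8 x:[28,62] y:[121/3,131/3] z:[27,40] -> miss, prune
    N11 x:[24,55] y:[112/3,42] z:[38,54] -> hit [38,42], descend [2, 10]
      N2 x:[45,55] y:[112/3,42] z:[38,54] -> miss, prune
      N10 x:[24,39] y:[113/3,41] z:[38,51] -> hit [38,39] leaf, test {P0(miss), P14@t=38}
  N5 x:[30,57] y:[131/3,51] z:[50,63] -> hit [50,51], descend [6, 14]
    N6 x:[30,46] y:[133/3,49] z:[55,63] -> miss, prune
    N14 x:[53,57] y:[131/3,51] z:[50,62] -> miss, prune

order=[0, 4, 8, 11, 2, 10, 5, 6, 14]  |boxes|=9  |leaves|=1  hit=P14

== RESULT ==
[0, 4, 8, 11, 2, 10, 5, 6, 14]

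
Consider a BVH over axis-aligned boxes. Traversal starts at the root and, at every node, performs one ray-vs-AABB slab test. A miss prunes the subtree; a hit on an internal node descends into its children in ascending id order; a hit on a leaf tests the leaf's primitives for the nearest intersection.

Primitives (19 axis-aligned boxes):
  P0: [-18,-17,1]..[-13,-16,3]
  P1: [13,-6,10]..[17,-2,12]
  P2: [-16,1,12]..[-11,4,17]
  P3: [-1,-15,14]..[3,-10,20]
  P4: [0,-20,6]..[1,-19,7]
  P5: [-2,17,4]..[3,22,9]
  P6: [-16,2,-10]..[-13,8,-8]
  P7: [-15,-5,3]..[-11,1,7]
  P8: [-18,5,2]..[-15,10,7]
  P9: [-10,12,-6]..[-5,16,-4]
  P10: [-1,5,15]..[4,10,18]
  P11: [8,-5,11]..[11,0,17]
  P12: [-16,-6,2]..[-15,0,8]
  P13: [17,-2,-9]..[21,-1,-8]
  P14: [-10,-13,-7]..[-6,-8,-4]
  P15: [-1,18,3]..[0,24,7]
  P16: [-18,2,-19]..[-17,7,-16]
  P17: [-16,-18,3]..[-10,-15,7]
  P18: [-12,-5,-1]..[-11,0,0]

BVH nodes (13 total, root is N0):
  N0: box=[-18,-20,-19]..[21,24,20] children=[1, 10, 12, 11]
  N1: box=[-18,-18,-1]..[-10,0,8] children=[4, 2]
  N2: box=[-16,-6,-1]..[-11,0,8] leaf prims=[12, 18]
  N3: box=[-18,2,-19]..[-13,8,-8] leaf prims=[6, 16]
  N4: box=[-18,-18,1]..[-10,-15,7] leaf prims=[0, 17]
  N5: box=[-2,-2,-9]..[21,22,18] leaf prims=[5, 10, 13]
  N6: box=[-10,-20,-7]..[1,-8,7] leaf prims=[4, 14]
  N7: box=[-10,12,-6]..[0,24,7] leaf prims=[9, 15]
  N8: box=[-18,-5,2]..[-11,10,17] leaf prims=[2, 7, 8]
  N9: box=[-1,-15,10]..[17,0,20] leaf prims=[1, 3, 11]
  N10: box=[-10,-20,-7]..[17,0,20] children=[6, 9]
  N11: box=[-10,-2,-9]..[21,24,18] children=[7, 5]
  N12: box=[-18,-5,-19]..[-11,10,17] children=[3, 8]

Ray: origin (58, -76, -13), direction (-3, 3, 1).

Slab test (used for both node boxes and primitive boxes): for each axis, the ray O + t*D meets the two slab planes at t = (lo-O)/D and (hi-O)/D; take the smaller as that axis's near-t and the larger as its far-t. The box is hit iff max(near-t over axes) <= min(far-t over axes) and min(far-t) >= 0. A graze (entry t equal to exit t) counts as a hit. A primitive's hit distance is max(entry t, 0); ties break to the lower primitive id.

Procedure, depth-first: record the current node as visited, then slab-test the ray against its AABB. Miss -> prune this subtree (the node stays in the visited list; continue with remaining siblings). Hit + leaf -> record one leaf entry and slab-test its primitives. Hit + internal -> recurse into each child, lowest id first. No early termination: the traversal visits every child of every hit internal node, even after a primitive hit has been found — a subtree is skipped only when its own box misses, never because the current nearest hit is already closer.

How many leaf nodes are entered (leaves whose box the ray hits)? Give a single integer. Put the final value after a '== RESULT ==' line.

Walk:
N0 x:[37/3,76/3] y:[56/3,100/3] z:[-6,33] -> hit [56/3,76/3], descend [1, 10, 11, 12]
  N1 x:[68/3,76/3] y:[58/3,76/3] z:[12,21] -> miss, prune
  N10 x:[41/3,68/3] y:[56/3,76/3] z:[6,33] -> hit [56/3,68/3], descend [6, 9]
    N6 x:[19,68/3] y:[56/3,68/3] z:[6,20] -> hit [19,20] leaf, test {P4@t=19, P14(miss)}
    N9 x:[41/3,59/3] y:[61/3,76/3] z:[23,33] -> miss, prune
  N11 x:[37/3,68/3] y:[74/3,100/3] z:[4,31] -> miss, prune
  N12 x:[23,76/3] y:[71/3,86/3] z:[-6,30] -> hit [71/3,76/3], descend [3, 8]
    N3 x:[71/3,76/3] y:[26,28] z:[-6,5] -> miss, prune
    N8 x:[23,76/3] y:[71/3,86/3] z:[15,30] -> hit [71/3,76/3] leaf, test {P2(miss), P7(miss), P8(miss)}

Summary -> nodes [0, 1, 10, 6, 9, 11, 12, 3, 8]; box-tests=9; leaf-entries=2; first=P4

== RESULT ==
2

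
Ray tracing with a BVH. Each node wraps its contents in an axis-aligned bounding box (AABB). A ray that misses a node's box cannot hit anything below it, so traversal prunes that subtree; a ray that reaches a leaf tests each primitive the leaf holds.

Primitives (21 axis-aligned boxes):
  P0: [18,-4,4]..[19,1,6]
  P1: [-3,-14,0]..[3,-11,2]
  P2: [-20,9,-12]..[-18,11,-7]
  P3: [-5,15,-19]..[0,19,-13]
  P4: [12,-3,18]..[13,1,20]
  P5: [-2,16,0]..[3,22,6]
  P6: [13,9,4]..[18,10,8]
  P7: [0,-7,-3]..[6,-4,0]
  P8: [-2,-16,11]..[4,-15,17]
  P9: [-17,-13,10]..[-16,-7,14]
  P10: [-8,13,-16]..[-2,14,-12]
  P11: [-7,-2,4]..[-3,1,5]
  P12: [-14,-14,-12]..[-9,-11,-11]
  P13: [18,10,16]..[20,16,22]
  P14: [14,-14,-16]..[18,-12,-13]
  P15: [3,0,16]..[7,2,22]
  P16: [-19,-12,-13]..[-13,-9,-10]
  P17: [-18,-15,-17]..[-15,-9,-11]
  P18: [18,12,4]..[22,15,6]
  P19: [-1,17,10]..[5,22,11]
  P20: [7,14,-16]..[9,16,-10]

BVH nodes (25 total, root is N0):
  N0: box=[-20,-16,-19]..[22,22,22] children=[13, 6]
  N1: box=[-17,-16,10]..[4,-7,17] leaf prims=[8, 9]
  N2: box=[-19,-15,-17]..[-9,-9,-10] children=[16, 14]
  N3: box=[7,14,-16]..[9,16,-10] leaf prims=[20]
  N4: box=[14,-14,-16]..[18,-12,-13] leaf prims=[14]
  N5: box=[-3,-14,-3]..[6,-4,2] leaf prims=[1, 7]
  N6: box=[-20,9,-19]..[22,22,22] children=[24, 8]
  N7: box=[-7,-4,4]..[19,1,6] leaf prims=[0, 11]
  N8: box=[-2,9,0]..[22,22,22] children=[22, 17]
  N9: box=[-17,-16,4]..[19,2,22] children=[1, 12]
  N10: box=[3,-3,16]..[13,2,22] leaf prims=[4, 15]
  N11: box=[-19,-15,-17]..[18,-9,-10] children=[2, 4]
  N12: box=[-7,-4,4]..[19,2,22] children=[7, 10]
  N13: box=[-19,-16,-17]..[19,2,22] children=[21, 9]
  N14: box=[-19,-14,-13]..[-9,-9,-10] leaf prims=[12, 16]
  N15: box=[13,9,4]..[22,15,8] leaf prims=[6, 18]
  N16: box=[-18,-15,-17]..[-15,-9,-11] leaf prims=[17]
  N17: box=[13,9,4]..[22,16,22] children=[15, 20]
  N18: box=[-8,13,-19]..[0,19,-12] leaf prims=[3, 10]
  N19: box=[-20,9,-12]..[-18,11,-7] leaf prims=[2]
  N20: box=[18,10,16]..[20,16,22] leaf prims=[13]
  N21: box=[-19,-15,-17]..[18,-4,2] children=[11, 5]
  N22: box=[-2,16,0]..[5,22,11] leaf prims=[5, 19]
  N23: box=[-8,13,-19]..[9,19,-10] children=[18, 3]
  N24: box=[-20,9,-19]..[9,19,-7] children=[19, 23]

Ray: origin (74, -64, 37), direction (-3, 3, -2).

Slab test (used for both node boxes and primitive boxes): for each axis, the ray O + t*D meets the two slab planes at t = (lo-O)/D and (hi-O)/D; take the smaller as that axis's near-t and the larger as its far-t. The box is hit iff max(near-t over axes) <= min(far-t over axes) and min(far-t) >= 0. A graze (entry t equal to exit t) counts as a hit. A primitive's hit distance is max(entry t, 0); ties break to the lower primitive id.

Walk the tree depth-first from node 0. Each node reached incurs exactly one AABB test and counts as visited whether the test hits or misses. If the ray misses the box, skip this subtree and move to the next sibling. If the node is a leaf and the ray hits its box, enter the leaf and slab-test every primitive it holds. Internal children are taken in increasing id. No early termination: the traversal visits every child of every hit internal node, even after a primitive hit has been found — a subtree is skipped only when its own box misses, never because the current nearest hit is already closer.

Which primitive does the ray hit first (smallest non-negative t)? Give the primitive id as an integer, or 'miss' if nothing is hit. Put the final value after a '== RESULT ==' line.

Walk:
N0 x:[52/3,94/3] y:[16,86/3] z:[15/2,28] -> hit [52/3,28], descend [6, 13]
  N6 x:[52/3,94/3] y:[73/3,86/3] z:[15/2,28] -> hit [73/3,28], descend [8, 24]
    N8 x:[52/3,76/3] y:[73/3,86/3] z:[15/2,37/2] -> miss, prune
    N24 x:[65/3,94/3] y:[73/3,83/3] z:[22,28] -> hit [73/3,83/3], descend [19, 23]
      N19 x:[92/3,94/3] y:[73/3,25] z:[22,49/2] -> miss, prune
      N23 x:[65/3,82/3] y:[77/3,83/3] z:[47/2,28] -> hit [77/3,82/3], descend [3, 18]
        N3 x:[65/3,67/3] y:[26,80/3] z:[47/2,53/2] -> miss, prune
        N18 x:[74/3,82/3] y:[77/3,83/3] z:[49/2,28] -> hit [77/3,82/3] leaf, test {P3@t=79/3, P10@t=77/3}
  N13 x:[55/3,31] y:[16,22] z:[15/2,27] -> hit [55/3,22], descend [9, 21]
    N9 x:[55/3,91/3] y:[16,22] z:[15/2,33/2] -> miss, prune
    N21 x:[56/3,31] y:[49/3,20] z:[35/2,27] -> hit [56/3,20], descend [5, 11]
      N5 x:[68/3,77/3] y:[50/3,20] z:[35/2,20] -> miss, prune
      N11 x:[56/3,31] y:[49/3,55/3] z:[47/2,27] -> miss, prune

13 AABB tests over nodes [0, 6, 8, 24, 19, 23, 3, 18, 13, 9, 21, 5, 11]; 1 leaf entered; closest P10.

== RESULT ==
10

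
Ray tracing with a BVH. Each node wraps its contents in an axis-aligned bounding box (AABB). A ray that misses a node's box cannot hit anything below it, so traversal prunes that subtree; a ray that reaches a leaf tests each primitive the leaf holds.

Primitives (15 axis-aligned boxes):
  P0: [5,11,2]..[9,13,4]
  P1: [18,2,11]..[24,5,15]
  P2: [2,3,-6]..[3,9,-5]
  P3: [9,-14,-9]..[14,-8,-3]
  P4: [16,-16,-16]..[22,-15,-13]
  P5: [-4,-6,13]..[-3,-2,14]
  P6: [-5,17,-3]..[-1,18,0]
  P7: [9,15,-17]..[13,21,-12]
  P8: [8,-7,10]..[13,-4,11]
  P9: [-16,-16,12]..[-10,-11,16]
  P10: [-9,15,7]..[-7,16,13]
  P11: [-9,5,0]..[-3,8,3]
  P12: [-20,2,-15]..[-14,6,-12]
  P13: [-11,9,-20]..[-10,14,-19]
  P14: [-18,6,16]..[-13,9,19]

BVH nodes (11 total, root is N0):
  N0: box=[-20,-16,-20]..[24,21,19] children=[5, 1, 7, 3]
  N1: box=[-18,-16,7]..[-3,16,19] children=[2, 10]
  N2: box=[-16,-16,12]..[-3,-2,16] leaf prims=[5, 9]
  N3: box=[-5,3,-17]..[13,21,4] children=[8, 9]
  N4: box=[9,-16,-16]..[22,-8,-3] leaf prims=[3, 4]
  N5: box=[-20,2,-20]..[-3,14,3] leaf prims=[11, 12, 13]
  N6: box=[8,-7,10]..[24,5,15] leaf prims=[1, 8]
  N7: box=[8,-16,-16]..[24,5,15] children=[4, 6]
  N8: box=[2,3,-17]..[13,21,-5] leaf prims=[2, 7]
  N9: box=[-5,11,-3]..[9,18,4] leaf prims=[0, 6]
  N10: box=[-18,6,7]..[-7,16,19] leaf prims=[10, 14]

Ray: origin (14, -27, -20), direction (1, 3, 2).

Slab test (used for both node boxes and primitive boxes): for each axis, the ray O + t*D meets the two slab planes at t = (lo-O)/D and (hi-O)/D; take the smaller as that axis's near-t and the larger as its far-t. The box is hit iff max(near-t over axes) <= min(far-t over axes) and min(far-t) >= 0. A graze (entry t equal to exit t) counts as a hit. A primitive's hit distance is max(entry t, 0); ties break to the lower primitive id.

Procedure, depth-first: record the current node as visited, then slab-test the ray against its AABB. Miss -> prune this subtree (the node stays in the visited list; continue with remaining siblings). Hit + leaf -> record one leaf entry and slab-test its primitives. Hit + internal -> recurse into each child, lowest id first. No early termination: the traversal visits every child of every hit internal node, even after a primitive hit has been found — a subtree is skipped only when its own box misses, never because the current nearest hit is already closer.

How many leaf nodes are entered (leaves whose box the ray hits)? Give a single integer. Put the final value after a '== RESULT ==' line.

Traverse from the root:
N0 x:[-34,10] y:[11/3,16] z:[0,39/2] -> hit [11/3,10], descend [1, 3, 5, 7]
  N1 x:[-32,-17] y:[11/3,43/3] z:[27/2,39/2] -> miss, prune
  N3 x:[-19,-1] y:[10,16] z:[3/2,12] -> miss, prune
  N5 x:[-34,-17] y:[29/3,41/3] z:[0,23/2] -> miss, prune
  N7 x:[-6,10] y:[11/3,32/3] z:[2,35/2] -> hit [11/3,10], descend [4, 6]
    N4 x:[-5,8] y:[11/3,19/3] z:[2,17/2] -> hit [11/3,19/3] leaf, test {P3(miss), P4(miss)}
    N6 x:[-6,10] y:[20/3,32/3] z:[15,35/2] -> miss, prune

7 AABB tests over nodes [0, 1, 3, 5, 7, 4, 6]; 1 leaf entered; closest miss.

== RESULT ==
1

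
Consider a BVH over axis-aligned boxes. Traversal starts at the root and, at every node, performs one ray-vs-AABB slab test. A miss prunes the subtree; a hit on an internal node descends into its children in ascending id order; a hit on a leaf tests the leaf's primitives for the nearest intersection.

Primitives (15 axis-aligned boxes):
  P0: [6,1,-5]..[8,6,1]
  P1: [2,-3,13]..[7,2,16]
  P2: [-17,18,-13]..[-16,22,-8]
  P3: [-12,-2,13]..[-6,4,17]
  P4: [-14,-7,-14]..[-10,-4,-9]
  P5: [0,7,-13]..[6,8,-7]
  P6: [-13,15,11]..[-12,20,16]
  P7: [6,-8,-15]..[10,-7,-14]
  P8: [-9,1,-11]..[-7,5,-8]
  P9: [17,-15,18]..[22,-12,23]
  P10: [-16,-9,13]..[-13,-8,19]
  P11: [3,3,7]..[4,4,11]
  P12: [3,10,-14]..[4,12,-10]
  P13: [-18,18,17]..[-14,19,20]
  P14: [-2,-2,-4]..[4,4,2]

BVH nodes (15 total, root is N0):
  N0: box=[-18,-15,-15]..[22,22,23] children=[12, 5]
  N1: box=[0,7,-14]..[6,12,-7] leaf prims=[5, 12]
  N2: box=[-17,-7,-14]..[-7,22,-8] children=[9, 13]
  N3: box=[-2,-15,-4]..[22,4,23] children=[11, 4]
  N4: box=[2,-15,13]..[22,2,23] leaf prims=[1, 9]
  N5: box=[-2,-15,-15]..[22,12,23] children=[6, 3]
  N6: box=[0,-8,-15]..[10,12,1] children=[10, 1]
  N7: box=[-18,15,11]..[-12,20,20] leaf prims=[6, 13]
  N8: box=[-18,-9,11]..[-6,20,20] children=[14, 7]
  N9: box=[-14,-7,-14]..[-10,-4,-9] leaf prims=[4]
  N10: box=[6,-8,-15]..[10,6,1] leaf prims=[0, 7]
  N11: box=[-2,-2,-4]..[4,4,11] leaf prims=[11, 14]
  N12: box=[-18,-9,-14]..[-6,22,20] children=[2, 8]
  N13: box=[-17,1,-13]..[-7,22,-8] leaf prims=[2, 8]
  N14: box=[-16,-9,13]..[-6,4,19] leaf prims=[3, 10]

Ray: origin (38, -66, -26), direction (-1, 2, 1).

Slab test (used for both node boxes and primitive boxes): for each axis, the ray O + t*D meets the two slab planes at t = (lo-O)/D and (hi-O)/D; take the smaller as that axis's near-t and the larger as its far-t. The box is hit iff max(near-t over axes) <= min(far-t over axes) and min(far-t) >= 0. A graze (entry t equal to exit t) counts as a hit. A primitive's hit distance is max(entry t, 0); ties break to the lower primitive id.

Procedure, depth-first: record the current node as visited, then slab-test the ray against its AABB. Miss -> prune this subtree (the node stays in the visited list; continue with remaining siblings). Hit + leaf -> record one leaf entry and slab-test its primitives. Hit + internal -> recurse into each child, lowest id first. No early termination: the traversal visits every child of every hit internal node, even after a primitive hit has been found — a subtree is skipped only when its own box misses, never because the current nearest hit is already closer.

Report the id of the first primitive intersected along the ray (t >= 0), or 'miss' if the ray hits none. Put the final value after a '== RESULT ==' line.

Trace the traversal:
N0 x:[16,56] y:[51/2,44] z:[11,49] -> hit [51/2,44], descend [5, 12]
  N5 x:[16,40] y:[51/2,39] z:[11,49] -> hit [51/2,39], descend [3, 6]
    N3 x:[16,40] y:[51/2,35] z:[22,49] -> hit [51/2,35], descend [4, 11]
      N4 x:[16,36] y:[51/2,34] z:[39,49] -> miss, prune
      N11 x:[34,40] y:[32,35] z:[22,37] -> hit [34,35] leaf, test {P11@t=69/2, P14(miss)}
    N6 x:[28,38] y:[29,39] z:[11,27] -> miss, prune
  N12 x:[44,56] y:[57/2,44] z:[12,46] -> hit [44,44], descend [2, 8]
    N2 x:[45,55] y:[59/2,44] z:[12,18] -> miss, prune
    N8 x:[44,56] y:[57/2,43] z:[37,46] -> miss, prune

Summary -> nodes [0, 5, 3, 4, 11, 6, 12, 2, 8]; box-tests=9; leaf-entries=1; first=P11

== RESULT ==
11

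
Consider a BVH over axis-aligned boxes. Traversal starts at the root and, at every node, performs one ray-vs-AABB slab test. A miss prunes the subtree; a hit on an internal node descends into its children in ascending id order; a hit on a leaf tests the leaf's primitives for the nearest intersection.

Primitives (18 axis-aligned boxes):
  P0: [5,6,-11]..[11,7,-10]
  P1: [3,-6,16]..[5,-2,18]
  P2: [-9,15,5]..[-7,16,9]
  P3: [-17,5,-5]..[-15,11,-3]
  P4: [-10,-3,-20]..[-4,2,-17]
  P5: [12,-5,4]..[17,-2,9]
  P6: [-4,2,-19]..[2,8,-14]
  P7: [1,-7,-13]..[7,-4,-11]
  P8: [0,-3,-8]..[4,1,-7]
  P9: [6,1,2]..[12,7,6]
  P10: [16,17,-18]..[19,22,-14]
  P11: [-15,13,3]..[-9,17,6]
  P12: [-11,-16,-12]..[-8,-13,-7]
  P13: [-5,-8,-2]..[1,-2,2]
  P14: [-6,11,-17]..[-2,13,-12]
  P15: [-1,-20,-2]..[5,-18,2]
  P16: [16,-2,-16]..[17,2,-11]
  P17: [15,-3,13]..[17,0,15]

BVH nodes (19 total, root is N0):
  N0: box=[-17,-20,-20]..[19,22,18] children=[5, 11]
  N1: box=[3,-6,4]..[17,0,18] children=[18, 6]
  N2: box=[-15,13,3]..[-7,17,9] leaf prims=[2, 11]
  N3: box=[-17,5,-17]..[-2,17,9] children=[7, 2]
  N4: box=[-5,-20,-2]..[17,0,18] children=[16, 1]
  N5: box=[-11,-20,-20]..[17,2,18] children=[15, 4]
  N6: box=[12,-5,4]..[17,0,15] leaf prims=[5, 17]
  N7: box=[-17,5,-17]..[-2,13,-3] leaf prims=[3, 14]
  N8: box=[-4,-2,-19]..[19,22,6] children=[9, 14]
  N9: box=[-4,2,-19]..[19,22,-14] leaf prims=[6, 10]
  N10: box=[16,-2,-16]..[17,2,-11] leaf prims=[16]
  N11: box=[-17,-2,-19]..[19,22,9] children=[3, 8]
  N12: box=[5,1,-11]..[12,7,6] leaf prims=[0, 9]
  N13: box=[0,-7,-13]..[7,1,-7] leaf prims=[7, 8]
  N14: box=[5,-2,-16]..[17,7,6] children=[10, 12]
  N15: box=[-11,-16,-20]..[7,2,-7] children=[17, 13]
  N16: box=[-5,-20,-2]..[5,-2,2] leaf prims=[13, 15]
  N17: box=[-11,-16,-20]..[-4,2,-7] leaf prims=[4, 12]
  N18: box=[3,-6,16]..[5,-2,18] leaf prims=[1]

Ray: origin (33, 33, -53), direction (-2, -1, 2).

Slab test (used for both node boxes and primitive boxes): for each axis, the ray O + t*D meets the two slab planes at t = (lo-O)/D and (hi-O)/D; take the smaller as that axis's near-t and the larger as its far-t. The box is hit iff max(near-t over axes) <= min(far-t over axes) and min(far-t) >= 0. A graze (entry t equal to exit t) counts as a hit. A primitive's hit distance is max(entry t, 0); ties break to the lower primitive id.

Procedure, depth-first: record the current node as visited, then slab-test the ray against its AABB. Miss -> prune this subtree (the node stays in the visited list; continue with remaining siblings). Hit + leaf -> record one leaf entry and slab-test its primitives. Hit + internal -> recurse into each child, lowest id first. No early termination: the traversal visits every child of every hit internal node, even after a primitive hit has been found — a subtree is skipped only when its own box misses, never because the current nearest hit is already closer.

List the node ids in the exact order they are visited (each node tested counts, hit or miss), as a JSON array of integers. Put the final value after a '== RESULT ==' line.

Traverse from the root:
N0 x:[7,25] y:[11,53] z:[33/2,71/2] -> hit [33/2,25], descend [5, 11]
  N5 x:[8,22] y:[31,53] z:[33/2,71/2] -> miss, prune
  N11 x:[7,25] y:[11,35] z:[17,31] -> hit [17,25], descend [3, 8]
    N3 x:[35/2,25] y:[16,28] z:[18,31] -> hit [18,25], descend [2, 7]
      N2 x:[20,24] y:[16,20] z:[28,31] -> miss, prune
      N7 x:[35/2,25] y:[20,28] z:[18,25] -> hit [20,25] leaf, test {P3@t=24, P14(miss)}
    N8 x:[7,37/2] y:[11,35] z:[17,59/2] -> hit [17,37/2], descend [9, 14]
      N9 x:[7,37/2] y:[11,31] z:[17,39/2] -> hit [17,37/2] leaf, test {P6(miss), P10(miss)}
      N14 x:[8,14] y:[26,35] z:[37/2,59/2] -> miss, prune

order=[0, 5, 11, 3, 2, 7, 8, 9, 14]  |boxes|=9  |leaves|=2  hit=P3

== RESULT ==
[0, 5, 11, 3, 2, 7, 8, 9, 14]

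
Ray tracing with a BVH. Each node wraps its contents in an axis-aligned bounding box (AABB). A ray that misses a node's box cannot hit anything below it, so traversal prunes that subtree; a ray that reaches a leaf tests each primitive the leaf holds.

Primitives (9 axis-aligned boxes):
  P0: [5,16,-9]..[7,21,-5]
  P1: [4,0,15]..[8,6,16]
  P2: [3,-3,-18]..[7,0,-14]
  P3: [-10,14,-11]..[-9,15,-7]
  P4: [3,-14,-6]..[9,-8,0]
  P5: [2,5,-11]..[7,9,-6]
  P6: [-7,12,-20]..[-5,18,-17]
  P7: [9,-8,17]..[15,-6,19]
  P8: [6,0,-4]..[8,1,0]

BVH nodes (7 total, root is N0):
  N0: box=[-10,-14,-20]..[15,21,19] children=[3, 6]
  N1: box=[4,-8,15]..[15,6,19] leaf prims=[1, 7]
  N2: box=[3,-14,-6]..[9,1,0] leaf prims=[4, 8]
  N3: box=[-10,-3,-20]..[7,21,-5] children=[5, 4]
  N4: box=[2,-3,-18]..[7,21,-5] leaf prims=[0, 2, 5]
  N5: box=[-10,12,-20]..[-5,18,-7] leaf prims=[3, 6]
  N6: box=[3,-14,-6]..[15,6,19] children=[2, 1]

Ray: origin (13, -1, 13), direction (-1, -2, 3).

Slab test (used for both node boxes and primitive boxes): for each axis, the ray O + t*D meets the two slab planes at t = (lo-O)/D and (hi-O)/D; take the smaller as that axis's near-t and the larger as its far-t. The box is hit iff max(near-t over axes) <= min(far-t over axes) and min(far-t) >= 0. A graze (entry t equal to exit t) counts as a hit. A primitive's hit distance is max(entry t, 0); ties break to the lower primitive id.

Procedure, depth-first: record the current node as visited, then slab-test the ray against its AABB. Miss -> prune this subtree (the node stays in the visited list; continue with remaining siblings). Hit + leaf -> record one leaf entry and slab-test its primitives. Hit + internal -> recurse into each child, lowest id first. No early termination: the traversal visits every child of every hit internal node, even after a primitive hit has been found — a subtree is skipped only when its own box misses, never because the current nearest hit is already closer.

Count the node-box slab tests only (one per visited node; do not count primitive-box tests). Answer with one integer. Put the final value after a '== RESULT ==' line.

Traverse from the root:
N0 x:[-2,23] y:[-11,13/2] z:[-11,2] -> hit [-2,2], descend [3, 6]
  N3 x:[6,23] y:[-11,1] z:[-11,-6] -> miss, prune
  N6 x:[-2,10] y:[-7/2,13/2] z:[-19/3,2] -> hit [-2,2], descend [1, 2]
    N1 x:[-2,9] y:[-7/2,7/2] z:[2/3,2] -> hit [2/3,2] leaf, test {P1(miss), P7(miss)}
    N2 x:[4,10] y:[-1,13/2] z:[-19/3,-13/3] -> miss, prune

order=[0, 3, 6, 1, 2]  |boxes|=5  |leaves|=1  hit=miss

== RESULT ==
5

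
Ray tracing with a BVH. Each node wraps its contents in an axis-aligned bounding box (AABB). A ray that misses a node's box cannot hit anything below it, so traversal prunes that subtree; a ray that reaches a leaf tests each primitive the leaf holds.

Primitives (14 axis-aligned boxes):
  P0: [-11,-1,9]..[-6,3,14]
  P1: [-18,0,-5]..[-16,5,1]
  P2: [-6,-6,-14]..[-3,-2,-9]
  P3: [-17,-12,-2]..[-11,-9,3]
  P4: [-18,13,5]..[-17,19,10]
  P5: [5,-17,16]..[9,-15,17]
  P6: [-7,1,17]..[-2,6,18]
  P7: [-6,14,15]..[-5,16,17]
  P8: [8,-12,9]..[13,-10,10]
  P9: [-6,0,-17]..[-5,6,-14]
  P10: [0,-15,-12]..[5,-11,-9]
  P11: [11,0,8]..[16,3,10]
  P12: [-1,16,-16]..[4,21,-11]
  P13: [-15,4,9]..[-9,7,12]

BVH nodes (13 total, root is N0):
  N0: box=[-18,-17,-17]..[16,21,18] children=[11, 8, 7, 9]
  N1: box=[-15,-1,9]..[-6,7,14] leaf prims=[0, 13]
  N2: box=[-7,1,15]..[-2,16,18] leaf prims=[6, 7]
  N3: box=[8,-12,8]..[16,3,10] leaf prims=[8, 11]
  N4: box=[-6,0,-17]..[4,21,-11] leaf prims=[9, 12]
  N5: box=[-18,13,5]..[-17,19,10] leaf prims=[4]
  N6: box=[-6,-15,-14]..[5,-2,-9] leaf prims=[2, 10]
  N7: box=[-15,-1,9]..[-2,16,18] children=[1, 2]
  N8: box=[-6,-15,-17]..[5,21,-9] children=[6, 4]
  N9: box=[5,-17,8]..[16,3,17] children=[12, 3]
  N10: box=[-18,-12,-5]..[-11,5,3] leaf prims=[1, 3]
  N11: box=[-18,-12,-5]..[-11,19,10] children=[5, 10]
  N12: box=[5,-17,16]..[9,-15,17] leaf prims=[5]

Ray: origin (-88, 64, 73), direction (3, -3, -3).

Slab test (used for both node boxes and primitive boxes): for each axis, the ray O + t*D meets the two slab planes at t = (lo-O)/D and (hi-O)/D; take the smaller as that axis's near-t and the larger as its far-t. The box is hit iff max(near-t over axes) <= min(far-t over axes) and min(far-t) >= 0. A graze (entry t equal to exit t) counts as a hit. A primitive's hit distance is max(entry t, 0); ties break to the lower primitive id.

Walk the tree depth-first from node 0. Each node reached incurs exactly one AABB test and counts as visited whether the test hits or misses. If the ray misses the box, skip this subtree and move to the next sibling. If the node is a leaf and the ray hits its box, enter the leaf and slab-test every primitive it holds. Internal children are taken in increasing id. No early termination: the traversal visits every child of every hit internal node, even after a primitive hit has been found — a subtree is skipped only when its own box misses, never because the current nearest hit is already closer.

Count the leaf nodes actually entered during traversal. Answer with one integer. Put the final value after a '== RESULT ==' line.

Walk:
N0 x:[70/3,104/3] y:[43/3,27] z:[55/3,30] -> hit [70/3,27], descend [7, 8, 9, 11]
  N7 x:[73/3,86/3] y:[16,65/3] z:[55/3,64/3] -> miss, prune
  N8 x:[82/3,31] y:[43/3,79/3] z:[82/3,30] -> miss, prune
  N9 x:[31,104/3] y:[61/3,27] z:[56/3,65/3] -> miss, prune
  N11 x:[70/3,77/3] y:[15,76/3] z:[21,26] -> hit [70/3,76/3], descend [5, 10]
    N5 x:[70/3,71/3] y:[15,17] z:[21,68/3] -> miss, prune
    N10 x:[70/3,77/3] y:[59/3,76/3] z:[70/3,26] -> hit [70/3,76/3] leaf, test {P1(miss), P3@t=73/3}

7 AABB tests over nodes [0, 7, 8, 9, 11, 5, 10]; 1 leaf entered; closest P3.

== RESULT ==
1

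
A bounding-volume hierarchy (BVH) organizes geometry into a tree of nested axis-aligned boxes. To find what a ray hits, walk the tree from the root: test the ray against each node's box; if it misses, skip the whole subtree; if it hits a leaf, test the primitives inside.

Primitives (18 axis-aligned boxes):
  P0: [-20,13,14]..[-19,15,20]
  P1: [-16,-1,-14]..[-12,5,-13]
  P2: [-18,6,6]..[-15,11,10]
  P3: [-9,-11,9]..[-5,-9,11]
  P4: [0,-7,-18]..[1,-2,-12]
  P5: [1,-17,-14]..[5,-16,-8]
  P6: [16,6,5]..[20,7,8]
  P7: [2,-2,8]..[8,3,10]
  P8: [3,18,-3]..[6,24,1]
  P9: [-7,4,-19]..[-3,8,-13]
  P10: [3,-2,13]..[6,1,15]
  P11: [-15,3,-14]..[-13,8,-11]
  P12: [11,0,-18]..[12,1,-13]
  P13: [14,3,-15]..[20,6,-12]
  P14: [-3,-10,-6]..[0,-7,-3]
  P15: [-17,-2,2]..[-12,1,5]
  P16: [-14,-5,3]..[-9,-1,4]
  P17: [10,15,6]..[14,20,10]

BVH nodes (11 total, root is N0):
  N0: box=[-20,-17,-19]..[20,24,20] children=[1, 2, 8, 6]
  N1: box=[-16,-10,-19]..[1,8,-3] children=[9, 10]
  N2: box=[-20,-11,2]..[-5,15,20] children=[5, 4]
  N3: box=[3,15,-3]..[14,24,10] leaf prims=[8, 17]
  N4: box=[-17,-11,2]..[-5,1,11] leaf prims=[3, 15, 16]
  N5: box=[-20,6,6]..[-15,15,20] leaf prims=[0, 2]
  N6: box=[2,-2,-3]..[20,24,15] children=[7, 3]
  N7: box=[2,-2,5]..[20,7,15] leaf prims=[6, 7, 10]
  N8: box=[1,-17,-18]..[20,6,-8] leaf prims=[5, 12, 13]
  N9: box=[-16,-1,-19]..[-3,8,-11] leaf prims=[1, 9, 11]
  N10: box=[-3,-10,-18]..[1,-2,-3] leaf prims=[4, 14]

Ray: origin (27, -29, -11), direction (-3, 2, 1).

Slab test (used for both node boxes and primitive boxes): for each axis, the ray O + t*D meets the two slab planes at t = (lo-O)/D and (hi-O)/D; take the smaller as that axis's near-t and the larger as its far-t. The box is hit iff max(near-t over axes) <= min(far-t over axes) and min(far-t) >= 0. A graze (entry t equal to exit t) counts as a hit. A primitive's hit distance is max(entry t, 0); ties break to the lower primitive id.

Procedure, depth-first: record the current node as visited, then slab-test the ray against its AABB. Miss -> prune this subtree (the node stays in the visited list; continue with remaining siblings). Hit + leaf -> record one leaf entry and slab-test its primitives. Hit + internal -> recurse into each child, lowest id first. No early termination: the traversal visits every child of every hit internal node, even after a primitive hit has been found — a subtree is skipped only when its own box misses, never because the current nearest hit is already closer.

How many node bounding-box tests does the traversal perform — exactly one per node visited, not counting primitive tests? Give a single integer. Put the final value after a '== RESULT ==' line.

Traverse from the root:
N0 x:[7/3,47/3] y:[6,53/2] z:[-8,31] -> hit [6,47/3], descend [1, 2, 6, 8]
  N1 x:[26/3,43/3] y:[19/2,37/2] z:[-8,8] -> miss, prune
  N2 x:[32/3,47/3] y:[9,22] z:[13,31] -> hit [13,47/3], descend [4, 5]
    N4 x:[32/3,44/3] y:[9,15] z:[13,22] -> hit [13,44/3] leaf, test {P3(miss), P15@t=27/2, P16(miss)}
    N5 x:[14,47/3] y:[35/2,22] z:[17,31] -> miss, prune
  N6 x:[7/3,25/3] y:[27/2,53/2] z:[8,26] -> miss, prune
  N8 x:[7/3,26/3] y:[6,35/2] z:[-7,3] -> miss, prune

Visited [0, 1, 2, 4, 5, 6, 8]. Tests: 7 box, 1 leaf. Nearest: P15.

== RESULT ==
7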